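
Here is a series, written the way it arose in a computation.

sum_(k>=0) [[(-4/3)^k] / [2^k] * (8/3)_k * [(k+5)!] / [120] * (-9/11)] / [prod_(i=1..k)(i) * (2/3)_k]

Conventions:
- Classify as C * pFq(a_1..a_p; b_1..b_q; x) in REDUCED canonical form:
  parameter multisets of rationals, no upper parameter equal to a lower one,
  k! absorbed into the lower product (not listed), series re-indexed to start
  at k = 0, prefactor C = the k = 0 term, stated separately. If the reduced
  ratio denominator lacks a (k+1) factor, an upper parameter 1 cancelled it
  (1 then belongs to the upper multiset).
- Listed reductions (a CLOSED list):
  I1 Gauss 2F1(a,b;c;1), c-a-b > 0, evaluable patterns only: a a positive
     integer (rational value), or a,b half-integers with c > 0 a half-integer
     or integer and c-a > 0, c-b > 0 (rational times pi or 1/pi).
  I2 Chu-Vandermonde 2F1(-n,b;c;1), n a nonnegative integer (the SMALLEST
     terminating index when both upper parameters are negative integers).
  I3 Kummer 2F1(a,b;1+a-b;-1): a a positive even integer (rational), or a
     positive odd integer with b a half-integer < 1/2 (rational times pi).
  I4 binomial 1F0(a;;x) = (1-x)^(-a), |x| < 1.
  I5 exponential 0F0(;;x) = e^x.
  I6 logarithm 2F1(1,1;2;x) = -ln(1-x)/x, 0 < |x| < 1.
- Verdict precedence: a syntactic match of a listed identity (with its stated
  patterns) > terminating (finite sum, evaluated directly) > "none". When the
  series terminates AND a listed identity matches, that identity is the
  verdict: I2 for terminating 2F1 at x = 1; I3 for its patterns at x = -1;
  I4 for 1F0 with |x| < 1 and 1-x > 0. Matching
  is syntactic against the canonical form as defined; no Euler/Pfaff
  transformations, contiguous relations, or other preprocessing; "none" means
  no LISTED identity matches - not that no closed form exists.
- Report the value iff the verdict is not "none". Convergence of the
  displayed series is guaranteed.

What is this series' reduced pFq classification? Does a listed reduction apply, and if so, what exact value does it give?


Classification (C = -9/11): 2F1 with upper {8/3, 6}, lower {2/3}, argument x = -2/3. Verdict: none - at argument -2/3 the multisets {8/3, 6} ; {2/3} match no listed identity.

First insight: t_0 being -9/11, the factorial ratio (prefactor -9/11) (k+a-1)!/(a-1)! is a rising factorial (a)_k.
Term ratio: r(k) = (-2/3) * (k+8/3) (k+6) / [(k+2/3) (k+1)] - rational in k. x = (-2/3); t_0 = -9/11; negate the roots.


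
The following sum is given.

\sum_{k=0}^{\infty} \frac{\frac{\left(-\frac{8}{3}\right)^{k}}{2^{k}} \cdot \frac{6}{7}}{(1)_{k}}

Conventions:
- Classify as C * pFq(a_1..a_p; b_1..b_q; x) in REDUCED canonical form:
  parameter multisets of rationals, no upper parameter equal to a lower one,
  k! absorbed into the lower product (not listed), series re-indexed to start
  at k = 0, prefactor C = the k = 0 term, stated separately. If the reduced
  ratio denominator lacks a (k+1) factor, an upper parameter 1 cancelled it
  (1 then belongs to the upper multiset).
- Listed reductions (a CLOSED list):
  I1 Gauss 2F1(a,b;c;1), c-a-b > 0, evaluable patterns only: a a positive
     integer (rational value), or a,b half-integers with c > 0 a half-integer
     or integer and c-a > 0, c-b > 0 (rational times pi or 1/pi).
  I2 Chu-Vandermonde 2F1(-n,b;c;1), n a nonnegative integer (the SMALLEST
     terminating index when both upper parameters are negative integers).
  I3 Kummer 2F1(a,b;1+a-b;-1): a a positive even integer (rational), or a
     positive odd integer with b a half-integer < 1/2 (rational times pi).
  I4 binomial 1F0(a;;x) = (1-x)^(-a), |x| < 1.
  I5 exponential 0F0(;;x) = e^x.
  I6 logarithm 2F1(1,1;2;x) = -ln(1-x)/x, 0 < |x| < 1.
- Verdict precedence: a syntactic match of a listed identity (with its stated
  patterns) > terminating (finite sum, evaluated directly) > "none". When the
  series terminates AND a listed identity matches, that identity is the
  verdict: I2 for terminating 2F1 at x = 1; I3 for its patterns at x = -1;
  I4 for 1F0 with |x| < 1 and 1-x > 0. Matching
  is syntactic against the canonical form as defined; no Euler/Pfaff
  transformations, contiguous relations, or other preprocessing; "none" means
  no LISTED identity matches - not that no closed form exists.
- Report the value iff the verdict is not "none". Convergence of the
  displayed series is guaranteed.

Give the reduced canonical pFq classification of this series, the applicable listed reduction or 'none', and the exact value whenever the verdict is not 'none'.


First insight: x = -\frac{4}{3} and (1)_k (C = 6/7) is k! itself.
Ratio: r(k) = -\frac{4}{3} * 1 / [(k+1)] - rational in k, leading ratio -\frac{4}{3}; with t_0 = \frac{6}{7}, classification follows.

x = -\frac{4}{3} here; the reduced form reads 0F0, upper {-}, lower {-}, C = \frac{6}{7}. Verdict: the I5 exponential reduction fires (the 0F0 exponential series at x = -\frac{4}{3}). Its exact value is \frac{6}{7} \cdot e^{-\frac{4}{3}}.


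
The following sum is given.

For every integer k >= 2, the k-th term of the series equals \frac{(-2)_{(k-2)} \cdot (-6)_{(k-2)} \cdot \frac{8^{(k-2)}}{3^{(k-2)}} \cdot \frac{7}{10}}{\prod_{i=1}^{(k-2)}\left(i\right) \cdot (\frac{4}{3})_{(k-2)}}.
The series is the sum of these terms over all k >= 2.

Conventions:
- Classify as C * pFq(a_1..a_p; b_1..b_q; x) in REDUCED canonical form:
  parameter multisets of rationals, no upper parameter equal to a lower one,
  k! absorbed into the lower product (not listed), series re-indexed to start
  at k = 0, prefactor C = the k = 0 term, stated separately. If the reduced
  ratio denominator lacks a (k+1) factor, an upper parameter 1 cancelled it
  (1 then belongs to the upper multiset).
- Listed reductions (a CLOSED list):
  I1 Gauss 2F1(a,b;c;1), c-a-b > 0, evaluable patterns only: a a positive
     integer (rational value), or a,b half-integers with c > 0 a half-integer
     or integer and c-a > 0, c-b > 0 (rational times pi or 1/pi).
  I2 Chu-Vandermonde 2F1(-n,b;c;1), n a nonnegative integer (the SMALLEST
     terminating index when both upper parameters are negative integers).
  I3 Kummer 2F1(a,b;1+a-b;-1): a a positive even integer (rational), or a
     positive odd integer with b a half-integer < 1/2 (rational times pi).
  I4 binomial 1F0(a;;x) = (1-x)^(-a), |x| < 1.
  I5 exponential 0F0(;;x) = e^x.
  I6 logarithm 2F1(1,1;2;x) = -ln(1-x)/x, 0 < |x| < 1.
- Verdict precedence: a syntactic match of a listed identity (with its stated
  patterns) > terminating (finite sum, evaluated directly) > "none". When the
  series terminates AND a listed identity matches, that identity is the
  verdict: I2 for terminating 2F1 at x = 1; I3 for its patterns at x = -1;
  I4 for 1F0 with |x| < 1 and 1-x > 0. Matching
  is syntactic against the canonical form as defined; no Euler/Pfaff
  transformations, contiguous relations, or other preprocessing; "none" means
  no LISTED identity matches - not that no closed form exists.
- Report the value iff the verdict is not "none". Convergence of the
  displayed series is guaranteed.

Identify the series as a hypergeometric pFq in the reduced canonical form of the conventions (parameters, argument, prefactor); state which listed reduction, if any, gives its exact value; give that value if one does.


Canonical form: C = \frac{7}{10} times 2F1 with upper {-6, -2}, lower {\frac{4}{3}}, x = \frac{8}{3}. Verdict: terminating - upper -2 stops the sum at k = 2; the 3 terms are added exactly. Value: \frac{131}{2}.

Key step: t_0 = \frac{7}{10} here, and the product of the first k integers (prefactor 7/10) is k!.
Adjacent-term ratio: r(k) = \frac{8}{3} * (k-6) (k-2) / [(k+\frac{4}{3}) (k+1)] - rational in k. x = \frac{8}{3}; t_0 = \frac{7}{10}; negate the roots.


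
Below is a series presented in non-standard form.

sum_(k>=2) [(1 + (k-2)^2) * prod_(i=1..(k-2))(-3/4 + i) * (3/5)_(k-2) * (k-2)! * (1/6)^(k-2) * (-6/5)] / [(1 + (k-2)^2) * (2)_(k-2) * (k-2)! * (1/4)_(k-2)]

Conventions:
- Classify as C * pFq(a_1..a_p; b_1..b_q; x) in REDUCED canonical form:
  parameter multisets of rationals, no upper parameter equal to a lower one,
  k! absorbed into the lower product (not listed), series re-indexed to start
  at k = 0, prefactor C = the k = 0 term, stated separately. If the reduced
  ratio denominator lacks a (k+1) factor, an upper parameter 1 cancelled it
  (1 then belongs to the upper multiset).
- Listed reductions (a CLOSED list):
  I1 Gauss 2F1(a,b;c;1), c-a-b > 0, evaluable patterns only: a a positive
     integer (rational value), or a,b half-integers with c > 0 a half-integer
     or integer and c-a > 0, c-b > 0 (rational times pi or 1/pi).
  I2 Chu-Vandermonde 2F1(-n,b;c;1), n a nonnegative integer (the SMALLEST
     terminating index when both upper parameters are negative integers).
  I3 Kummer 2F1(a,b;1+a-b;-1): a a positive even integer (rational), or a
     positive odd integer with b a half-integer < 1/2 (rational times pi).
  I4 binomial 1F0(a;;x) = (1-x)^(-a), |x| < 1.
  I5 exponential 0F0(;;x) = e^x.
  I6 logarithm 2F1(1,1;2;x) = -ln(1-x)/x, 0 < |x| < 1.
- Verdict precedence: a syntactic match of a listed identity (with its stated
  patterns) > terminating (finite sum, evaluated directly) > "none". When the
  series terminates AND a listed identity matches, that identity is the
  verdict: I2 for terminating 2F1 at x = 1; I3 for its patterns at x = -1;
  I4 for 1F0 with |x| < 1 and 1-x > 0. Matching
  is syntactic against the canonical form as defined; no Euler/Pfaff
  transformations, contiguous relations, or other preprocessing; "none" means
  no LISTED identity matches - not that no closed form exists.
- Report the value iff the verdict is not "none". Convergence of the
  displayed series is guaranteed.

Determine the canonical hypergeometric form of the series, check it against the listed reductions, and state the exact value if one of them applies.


Canonical form: C = -6/5 times 2F1 with upper {3/5, 1}, lower {2}, x = 1/6. Verdict: none. Every listed pattern misses the 2F1 form at 1/6, upper {3/5, 1}.

Key step: t_0 being -6/5, the parameter 1/4 appears in both the upper and lower lists and cancels (alongside the other common factor).
Adjacent-term ratio: r(k) = (1/6) * (k+3/5) (k+1) / [(k+2) (k+1)] ; factor over Q: parameters, x = (1/6), and C = -6/5.


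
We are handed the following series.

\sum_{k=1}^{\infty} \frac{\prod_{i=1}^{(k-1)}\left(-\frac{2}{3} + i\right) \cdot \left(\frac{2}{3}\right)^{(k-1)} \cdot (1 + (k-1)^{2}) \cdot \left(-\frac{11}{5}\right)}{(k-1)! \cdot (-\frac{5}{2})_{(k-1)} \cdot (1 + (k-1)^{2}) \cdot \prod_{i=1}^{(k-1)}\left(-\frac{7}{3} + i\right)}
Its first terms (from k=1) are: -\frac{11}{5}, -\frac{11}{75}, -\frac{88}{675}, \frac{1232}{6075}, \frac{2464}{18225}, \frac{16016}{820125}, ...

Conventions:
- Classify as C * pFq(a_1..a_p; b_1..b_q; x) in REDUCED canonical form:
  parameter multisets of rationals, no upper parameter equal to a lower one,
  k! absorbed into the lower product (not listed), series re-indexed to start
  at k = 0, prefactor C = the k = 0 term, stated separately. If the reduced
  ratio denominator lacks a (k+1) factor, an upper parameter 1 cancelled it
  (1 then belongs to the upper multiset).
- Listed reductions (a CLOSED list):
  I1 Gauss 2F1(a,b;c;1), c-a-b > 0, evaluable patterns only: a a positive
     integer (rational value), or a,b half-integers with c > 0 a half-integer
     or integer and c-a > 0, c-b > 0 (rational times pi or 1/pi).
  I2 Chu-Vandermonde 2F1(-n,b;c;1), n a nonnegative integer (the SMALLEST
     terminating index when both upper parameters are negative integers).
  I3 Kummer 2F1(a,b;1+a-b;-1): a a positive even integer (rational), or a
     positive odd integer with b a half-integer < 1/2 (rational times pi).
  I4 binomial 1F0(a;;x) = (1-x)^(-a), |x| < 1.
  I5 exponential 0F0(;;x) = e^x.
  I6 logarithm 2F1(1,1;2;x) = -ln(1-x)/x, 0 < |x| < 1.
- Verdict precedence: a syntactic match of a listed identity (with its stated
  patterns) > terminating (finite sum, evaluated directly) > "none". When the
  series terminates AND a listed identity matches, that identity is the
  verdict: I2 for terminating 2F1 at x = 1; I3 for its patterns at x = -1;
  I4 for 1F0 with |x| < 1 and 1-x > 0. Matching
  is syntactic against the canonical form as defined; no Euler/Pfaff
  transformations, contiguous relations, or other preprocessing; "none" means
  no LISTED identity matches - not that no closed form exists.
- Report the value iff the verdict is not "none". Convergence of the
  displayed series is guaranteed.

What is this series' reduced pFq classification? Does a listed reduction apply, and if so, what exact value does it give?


This is -\frac{11}{5} * 1F2(\frac{1}{3}; -\frac{5}{2}, -\frac{4}{3}; \frac{2}{3}) in reduced canonical form. Verdict: none - at argument \frac{2}{3} the multisets {\frac{1}{3}} ; {-\frac{5}{2}, -\frac{4}{3}} match no listed identity.

Key observation: x = \frac{2}{3} and the lower running product (prefactor -11/5) is a rising factorial.
Consecutive-term ratio: r(k) = \frac{2}{3} * (k+\frac{1}{3}) / [(k-\frac{5}{2}) (k-\frac{4}{3}) (k+1)] - rational; roots negated = parameters, x = \frac{2}{3}, C = -\frac{11}{5}.


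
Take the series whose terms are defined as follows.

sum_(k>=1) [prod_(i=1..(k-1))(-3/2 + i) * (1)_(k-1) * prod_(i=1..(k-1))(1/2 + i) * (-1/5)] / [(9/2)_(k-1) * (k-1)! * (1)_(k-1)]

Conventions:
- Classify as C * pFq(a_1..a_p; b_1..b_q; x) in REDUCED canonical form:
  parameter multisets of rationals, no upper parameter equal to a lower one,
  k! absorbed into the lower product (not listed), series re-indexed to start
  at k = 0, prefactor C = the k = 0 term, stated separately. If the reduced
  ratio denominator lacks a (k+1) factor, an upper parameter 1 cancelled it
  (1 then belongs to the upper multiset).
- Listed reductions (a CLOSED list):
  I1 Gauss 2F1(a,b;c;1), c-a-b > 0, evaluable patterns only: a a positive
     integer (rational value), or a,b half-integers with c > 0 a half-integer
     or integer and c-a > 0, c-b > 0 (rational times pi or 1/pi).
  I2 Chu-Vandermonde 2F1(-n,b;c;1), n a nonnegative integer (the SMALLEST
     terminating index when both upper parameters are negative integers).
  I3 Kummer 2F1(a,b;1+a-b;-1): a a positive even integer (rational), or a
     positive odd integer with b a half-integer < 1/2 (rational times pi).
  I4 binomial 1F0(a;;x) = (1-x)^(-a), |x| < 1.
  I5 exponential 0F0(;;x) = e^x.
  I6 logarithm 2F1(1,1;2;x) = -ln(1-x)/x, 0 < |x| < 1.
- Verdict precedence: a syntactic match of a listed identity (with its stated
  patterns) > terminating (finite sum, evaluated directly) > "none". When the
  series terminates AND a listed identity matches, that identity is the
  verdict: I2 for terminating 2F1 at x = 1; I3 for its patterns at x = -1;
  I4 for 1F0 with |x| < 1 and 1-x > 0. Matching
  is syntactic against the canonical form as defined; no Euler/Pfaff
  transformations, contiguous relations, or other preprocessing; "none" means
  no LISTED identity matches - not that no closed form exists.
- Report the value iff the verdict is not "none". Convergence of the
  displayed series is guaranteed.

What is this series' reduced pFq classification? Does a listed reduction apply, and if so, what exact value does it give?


This is -1/5 * 2F1(-1/2, 3/2; 9/2; 1) in reduced canonical form. Verdict at x = 1: the half-integer Gauss pattern (I1) matches (x = 1; upper {-1/2, 3/2} half-integers, c = 9/2 in the evaluable pattern). Its exact value is (-105/2048) * pi.

Structural cue: x = 1 and the running product (C = -1/5, x = 1) telescopes to a rising factorial.
Term ratio: r(k) = 1 * (k-1/2) (k+3/2) / [(k+9/2) (k+1)] - rational; roots negated = parameters, x = 1, C = -1/5.


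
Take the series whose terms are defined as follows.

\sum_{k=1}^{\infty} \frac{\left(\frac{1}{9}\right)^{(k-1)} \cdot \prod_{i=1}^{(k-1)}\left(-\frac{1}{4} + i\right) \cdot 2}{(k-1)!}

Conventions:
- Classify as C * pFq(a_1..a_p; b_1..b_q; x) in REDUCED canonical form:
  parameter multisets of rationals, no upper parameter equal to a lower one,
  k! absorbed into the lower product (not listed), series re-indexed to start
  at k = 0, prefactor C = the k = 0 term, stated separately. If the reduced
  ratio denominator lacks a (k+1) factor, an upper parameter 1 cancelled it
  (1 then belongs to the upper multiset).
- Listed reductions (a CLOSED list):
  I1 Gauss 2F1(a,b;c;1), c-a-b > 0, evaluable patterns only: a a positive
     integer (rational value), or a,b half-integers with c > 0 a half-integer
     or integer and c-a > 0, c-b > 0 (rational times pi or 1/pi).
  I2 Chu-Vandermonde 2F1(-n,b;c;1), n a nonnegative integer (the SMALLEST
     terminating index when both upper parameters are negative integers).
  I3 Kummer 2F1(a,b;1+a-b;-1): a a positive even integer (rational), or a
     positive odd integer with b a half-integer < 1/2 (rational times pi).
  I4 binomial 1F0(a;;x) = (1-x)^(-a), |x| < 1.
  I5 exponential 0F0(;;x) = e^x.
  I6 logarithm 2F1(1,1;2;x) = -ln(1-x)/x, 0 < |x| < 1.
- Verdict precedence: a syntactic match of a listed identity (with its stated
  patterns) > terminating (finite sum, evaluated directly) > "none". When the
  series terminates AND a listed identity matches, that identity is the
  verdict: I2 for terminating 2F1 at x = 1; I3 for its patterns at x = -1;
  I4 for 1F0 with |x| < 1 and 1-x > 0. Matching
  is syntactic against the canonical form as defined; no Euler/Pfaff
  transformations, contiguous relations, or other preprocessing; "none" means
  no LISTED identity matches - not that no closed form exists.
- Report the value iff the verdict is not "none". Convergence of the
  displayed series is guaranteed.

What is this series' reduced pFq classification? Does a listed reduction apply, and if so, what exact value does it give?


Prefactor 2, argument \frac{1}{9}: 1F0 with upper {\frac{3}{4}} over lower {-}. Verdict: this is the I4 binomial reduction (the 1F0 binomial series: exponent -3/4, x = \frac{1}{9}). Sum: 2 \cdot \left(\frac{8}{9}\right)^{-\frac{3}{4}}.

First insight: t_0 being 2, the running product (C = 2, x = 1/9) telescopes to a rising factorial.
Ratio: r(k) = \frac{1}{9} * (k+\frac{3}{4}) / [(k+1)] - poly over poly, x = \frac{1}{9} from leading terms; C = 2 at k = 0.


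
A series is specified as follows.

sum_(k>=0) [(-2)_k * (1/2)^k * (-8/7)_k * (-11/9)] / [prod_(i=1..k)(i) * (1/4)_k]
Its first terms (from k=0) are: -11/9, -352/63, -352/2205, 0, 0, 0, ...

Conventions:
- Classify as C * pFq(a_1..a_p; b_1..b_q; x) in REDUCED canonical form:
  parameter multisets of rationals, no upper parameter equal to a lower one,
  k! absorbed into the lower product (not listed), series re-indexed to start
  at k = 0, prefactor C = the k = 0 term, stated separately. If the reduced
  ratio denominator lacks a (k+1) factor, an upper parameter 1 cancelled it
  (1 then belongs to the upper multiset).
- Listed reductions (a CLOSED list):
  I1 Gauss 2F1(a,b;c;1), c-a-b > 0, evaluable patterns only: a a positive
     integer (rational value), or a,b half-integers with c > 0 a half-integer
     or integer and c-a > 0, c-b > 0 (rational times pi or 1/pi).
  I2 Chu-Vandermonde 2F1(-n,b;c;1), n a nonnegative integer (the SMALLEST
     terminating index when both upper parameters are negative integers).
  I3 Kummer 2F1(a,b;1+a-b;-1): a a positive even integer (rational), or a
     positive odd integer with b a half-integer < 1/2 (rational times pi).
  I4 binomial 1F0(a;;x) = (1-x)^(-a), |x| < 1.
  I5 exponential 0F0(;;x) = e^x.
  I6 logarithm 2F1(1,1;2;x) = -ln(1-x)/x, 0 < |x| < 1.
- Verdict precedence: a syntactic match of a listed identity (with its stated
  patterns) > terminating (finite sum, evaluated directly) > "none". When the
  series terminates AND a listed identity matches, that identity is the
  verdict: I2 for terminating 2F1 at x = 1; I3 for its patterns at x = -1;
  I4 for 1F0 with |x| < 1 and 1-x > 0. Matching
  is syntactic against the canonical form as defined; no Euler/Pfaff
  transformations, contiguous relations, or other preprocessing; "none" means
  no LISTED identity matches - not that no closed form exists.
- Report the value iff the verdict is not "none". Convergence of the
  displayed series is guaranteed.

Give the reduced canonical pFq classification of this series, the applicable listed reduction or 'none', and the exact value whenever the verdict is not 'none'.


With C = -11/9: the canonical form is 2F1(-2, -8/7; 1/4; 1/2). Verdict: terminating - upper -2 stops the sum at k = 2; the 3 terms are added exactly. Sum: -15367/2205.

The tell: t_0 = -11/9 here, and the product of the first k integers (prefactor -11/9) is k!.
Adjacent-term ratio: r(k) = (1/2) * (k-2) (k-8/7) / [(k+1/4) (k+1)] - rational in k, leading ratio (1/2); with t_0 = -11/9, classification follows.


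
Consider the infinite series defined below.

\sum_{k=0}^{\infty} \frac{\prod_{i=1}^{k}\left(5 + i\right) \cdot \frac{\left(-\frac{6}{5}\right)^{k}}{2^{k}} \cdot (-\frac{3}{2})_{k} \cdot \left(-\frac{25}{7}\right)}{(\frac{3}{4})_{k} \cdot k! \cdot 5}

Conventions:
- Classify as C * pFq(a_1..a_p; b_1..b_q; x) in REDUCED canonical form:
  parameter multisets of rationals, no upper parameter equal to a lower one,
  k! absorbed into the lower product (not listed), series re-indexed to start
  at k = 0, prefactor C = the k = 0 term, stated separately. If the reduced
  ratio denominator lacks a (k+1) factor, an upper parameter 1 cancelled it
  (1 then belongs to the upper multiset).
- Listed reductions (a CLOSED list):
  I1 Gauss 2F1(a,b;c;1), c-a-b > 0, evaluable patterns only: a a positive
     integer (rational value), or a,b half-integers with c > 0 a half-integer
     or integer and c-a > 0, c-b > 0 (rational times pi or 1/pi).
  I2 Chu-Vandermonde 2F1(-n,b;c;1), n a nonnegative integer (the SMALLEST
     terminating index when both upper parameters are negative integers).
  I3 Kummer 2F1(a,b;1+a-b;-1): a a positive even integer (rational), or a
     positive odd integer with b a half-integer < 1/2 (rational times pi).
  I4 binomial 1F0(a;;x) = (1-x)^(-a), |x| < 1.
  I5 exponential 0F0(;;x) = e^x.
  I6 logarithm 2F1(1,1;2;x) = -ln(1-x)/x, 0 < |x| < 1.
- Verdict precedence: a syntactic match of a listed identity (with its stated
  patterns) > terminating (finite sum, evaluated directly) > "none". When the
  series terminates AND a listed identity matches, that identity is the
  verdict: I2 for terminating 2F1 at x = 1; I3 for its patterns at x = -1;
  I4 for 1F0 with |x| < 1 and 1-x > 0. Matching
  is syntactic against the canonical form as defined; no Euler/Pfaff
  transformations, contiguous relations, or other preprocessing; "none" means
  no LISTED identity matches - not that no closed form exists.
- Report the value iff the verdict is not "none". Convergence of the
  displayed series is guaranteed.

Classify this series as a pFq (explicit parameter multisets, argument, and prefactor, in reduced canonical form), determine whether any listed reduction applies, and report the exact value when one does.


Reduced: x = -\frac{3}{5}, 2F1, upper = {-\frac{3}{2}, 6}, lower = {\frac{3}{4}}, C = -\frac{5}{7}. Verdict: none (x = -\frac{3}{5}): each listed identity misses the multisets {-\frac{3}{2}, 6} ; {\frac{3}{4}}.

The tell: from the first term -\frac{5}{7}: the constant factors (C = -5/7) combine into one prefactor.
Consecutive-term ratio: r(k) = -\frac{3}{5} * (k-\frac{3}{2}) (k+6) / [(k+\frac{3}{4}) (k+1)] - poly over poly, x = -\frac{3}{5} from leading terms; C = -\frac{5}{7} at k = 0.


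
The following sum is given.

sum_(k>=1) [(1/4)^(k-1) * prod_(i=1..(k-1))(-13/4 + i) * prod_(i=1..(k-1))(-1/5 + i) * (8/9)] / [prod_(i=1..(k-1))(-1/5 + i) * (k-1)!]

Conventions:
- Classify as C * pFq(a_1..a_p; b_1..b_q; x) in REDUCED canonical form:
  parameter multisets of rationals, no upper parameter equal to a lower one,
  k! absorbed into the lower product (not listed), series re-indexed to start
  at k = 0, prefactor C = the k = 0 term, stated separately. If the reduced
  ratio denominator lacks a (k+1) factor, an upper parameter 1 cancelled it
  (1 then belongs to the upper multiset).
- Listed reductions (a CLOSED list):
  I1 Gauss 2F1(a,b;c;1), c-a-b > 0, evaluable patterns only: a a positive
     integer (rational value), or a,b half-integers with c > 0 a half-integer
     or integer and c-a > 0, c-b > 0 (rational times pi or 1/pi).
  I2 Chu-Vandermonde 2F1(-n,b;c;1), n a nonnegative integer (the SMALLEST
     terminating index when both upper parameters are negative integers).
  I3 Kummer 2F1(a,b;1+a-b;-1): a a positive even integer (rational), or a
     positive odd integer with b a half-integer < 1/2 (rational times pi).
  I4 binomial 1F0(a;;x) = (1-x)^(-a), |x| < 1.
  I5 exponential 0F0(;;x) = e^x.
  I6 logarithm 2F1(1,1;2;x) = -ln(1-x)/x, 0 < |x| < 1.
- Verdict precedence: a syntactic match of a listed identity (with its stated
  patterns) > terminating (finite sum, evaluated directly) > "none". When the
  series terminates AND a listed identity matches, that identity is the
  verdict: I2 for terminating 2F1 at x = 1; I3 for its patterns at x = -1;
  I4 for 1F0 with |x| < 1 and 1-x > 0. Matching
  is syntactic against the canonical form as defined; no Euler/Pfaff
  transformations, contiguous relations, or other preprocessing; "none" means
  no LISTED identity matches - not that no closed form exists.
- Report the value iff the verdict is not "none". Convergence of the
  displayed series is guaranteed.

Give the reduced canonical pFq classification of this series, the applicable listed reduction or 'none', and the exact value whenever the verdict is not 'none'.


Prefactor 8/9, argument 1/4: 1F0 with upper {-9/4} over lower {-}. Verdict: binomial (I4) applies (the 1F0 binomial series: exponent 9/4, x = 1/4). Value: (8/9) * (3/4)^(9/4).

The tell: x = (1/4) and the lower running product (C = 8/9) is a rising factorial.
Consecutive-term ratio: r(k) = (1/4) * (k-9/4) / [(k+1)] - poly over poly, x = (1/4) from leading terms; C = 8/9 at k = 0.


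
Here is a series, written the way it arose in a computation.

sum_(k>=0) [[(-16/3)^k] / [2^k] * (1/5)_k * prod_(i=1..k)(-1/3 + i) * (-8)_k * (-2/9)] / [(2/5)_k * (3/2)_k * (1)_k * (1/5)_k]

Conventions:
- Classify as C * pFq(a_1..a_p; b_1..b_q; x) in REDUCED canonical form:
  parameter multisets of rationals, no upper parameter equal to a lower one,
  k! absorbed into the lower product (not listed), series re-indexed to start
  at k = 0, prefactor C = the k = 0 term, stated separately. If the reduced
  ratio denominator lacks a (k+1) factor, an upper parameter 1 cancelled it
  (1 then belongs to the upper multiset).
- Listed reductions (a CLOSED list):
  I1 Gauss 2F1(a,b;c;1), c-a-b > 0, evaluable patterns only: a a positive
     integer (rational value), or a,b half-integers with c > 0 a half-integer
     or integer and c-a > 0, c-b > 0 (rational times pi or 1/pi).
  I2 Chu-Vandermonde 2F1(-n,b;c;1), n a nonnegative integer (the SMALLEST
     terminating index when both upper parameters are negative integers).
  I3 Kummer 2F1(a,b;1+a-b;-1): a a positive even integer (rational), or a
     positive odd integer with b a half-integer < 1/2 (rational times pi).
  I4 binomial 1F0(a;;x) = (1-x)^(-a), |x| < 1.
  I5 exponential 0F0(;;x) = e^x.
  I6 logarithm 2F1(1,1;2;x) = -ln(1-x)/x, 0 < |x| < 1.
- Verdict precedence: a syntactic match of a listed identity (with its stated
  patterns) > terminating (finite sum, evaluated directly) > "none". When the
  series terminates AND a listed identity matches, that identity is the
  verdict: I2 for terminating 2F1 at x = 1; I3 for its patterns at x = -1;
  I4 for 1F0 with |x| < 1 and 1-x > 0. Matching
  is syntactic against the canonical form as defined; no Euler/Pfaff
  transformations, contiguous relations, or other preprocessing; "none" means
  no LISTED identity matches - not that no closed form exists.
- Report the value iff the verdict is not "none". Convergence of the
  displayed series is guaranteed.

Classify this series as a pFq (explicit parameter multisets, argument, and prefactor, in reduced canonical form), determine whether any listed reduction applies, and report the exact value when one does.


Reduced: x = -8/3, 2F2, upper = {-8, 2/3}, lower = {2/5, 3/2}, C = -2/9. Verdict: terminating. (-8)_k vanishes past k = 8, leaving a 9-term sum, computed directly. Its exact value is -186197055176571600058/1600432439624959941.

Key observation: x = (-8/3) and (1)_k (C = -2/9) is k! itself.
Term ratio: r(k) = (-8/3) * (k-8) (k+2/3) / [(k+2/5) (k+3/2) (k+1)] - rational in k, leading ratio (-8/3); with t_0 = -2/9, classification follows.


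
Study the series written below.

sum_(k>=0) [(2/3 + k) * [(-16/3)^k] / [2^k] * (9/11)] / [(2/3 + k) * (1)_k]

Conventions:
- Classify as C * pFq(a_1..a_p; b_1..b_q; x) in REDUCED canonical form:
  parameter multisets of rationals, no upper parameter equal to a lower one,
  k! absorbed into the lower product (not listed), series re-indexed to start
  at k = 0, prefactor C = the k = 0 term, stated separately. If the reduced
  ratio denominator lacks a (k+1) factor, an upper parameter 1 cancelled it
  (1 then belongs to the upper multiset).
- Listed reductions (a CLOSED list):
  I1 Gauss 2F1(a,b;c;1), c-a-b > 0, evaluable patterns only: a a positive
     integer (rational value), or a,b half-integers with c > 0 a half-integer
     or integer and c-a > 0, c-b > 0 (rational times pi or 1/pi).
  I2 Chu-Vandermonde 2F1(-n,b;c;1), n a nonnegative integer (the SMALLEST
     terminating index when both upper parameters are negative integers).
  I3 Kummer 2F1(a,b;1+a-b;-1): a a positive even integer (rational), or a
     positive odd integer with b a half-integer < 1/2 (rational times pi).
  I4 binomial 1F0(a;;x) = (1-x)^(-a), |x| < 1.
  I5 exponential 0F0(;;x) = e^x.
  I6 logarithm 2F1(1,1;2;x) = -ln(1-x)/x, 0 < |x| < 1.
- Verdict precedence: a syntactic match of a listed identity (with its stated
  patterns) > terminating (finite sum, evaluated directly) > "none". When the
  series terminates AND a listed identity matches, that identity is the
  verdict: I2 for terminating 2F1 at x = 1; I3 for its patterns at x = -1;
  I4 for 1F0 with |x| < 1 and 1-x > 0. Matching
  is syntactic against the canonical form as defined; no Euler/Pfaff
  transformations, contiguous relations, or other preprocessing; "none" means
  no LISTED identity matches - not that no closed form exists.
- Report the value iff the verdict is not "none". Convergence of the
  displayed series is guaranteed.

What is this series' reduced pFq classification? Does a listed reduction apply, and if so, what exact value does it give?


x = -8/3 here; the reduced form reads 0F0, upper {-}, lower {-}, C = 9/11. Verdict: this is exponential (I5) (the 0F0 exponential series at x = -8/3). Hence: (9/11) * e^(-8/3).

The tell: t_0 being 9/11, k + 2/3 divides numerator and denominator alike; C = 9/11, x = -8/3 after cancelling.
Consecutive-term ratio: r(k) = (-8/3) * 1 / [(k+1)] - poly over poly, x = (-8/3) from leading terms; C = 9/11 at k = 0.


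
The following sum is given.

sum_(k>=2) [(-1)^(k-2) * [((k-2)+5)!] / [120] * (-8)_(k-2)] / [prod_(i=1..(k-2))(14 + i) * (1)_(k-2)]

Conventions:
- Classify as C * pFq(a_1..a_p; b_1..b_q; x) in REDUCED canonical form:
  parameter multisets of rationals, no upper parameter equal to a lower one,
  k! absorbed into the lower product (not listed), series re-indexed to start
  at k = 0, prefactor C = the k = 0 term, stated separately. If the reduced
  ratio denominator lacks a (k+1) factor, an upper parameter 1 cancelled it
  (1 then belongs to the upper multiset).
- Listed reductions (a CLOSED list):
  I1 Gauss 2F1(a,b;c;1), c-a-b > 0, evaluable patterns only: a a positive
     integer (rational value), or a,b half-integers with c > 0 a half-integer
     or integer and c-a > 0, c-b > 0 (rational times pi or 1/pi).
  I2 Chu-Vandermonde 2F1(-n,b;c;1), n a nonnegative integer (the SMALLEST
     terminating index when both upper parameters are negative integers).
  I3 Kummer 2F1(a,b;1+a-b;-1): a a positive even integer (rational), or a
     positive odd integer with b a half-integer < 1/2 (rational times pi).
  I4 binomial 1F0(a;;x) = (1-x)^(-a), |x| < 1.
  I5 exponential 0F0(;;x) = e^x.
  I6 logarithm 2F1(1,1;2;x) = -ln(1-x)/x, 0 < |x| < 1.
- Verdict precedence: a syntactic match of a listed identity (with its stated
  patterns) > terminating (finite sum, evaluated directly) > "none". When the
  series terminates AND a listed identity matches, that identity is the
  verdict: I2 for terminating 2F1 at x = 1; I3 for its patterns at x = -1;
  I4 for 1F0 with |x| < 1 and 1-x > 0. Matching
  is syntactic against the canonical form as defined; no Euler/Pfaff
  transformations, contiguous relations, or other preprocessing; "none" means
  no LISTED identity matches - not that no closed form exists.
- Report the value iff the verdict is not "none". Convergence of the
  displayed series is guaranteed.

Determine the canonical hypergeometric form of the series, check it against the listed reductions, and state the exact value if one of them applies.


Canonical form: C = 1 times 2F1 with upper {-8, 6}, lower {15}, x = -1. Verdict (x = -1): Kummer's theorem (I3) applies (x = -1; c = 15 equals 1+a-b for upper {-8, 6}: listed pattern). Its exact value is 91/5.

Structural cue: from the first term 1: the factorial ratio (C = 1, x = -1) (k+a-1)!/(a-1)! is a rising factorial (a)_k.
Adjacent-term ratio: r(k) = (-1) * (k-8) (k+6) / [(k+15) (k+1)] - rational in k, leading ratio (-1); with t_0 = 1, classification follows.


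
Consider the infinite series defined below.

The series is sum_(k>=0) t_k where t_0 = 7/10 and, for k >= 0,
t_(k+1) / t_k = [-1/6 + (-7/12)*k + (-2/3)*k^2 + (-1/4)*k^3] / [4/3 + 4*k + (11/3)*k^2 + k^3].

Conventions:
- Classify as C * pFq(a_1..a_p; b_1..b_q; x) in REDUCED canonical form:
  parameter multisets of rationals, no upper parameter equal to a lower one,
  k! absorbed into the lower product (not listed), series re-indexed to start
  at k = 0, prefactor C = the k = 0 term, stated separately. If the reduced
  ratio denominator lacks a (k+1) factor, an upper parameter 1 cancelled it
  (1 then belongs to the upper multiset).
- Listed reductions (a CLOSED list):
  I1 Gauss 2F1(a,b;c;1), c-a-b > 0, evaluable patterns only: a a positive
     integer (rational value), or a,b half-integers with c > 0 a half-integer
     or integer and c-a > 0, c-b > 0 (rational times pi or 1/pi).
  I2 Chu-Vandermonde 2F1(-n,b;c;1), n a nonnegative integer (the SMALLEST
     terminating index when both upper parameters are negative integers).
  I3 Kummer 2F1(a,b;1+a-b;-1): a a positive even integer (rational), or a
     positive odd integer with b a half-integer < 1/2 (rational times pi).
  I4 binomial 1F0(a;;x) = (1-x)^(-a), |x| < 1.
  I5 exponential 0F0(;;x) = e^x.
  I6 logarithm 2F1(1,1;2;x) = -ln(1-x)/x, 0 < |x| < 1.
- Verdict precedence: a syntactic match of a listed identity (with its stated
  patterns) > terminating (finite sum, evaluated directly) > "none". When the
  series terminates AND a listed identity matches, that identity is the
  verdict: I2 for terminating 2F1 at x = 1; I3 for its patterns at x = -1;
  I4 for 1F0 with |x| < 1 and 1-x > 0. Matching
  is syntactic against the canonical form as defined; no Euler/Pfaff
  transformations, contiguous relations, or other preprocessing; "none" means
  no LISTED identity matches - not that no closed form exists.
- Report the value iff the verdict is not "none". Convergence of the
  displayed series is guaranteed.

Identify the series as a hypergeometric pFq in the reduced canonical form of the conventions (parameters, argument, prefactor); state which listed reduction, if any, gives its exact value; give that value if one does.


With C = 7/10: the canonical form is 2F1(1, 1; 2; -1/4). Verdict (x = -1/4): logarithm (I6) applies (the logarithm: parameters (1,1;2), x = -1/4). Its exact value is (14/5) * ln(5/4).

Key observation: t_0 = 7/10 here, and roots of the ratio polynomials (prefactor 7/10) are the negated parameters.
Step ratio: r(k) = (-1/4) * (k+1) (k+1) / [(k+2) (k+1)] - rational in k. x = (-1/4); t_0 = 7/10; negate the roots.


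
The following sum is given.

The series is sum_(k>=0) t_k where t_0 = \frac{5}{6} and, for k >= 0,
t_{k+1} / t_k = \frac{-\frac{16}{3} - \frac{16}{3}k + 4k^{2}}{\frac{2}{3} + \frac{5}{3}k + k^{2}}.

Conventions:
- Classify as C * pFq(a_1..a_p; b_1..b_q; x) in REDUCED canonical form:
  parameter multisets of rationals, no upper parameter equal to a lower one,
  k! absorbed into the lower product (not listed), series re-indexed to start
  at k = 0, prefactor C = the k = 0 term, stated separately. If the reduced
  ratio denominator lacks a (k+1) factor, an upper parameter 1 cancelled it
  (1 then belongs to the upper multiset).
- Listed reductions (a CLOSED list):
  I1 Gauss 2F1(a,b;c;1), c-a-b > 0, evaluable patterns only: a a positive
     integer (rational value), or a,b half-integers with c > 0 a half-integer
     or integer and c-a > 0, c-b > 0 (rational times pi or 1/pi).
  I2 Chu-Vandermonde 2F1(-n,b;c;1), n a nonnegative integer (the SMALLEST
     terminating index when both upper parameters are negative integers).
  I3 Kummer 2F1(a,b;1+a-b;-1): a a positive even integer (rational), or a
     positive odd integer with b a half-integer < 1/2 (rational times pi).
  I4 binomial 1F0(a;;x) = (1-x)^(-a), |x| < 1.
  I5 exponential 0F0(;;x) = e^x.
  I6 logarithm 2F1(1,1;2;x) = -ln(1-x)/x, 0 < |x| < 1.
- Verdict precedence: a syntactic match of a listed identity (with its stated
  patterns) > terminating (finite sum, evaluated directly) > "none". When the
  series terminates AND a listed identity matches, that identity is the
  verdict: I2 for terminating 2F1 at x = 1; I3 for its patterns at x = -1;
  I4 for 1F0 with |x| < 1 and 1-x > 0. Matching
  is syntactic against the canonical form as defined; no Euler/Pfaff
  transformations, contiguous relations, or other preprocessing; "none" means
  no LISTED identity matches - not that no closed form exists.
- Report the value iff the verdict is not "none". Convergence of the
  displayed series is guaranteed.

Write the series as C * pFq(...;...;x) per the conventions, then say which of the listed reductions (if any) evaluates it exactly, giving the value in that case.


Key step: from the first term \frac{5}{6}: cancel k + 2/3 from the displayed ratio first; then prefactor 5/6.
Term ratio: r(k) = 4 * (k-2) / [(k+1)] - rational in k. x = 4; t_0 = \frac{5}{6}; negate the roots.

The series (x = 4) is 1F0: upper {-2}, lower {-}, prefactor \frac{5}{6}. Verdict: terminating - upper -2 stops the sum at k = 2; the 3 terms are added exactly. Exact value: \frac{15}{2}.


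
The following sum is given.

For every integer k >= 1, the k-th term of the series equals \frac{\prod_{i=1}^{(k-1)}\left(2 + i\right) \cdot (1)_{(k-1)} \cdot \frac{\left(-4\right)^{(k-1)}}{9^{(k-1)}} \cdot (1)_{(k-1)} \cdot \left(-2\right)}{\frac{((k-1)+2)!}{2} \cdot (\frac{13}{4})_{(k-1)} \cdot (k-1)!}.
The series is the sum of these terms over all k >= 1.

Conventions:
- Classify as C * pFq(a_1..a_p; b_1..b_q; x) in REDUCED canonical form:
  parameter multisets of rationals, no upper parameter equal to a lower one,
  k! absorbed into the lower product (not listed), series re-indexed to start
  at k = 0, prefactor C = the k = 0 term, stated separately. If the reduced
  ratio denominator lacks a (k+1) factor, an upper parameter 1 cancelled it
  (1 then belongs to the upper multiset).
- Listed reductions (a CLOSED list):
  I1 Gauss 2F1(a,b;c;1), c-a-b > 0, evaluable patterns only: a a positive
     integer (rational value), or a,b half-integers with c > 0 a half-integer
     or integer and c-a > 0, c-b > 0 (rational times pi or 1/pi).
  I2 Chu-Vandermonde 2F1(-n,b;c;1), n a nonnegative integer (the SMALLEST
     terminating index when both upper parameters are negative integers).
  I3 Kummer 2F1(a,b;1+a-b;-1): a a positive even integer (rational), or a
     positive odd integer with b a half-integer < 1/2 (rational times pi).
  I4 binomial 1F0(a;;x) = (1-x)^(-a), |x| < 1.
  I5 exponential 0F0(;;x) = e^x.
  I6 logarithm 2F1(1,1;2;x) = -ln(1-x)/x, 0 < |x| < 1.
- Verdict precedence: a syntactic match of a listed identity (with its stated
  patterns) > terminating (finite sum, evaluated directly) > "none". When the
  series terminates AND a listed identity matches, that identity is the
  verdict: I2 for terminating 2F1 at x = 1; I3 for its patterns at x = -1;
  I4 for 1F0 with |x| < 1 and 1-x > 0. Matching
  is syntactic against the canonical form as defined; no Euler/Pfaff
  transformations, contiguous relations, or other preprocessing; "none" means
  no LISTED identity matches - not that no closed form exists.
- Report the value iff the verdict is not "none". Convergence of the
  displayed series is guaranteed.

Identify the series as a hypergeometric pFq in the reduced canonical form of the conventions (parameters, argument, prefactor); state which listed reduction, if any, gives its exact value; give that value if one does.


At argument -\frac{4}{9}: a 2F1 with upper {1, 1}, lower {\frac{13}{4}}, scaled by C = -2. Verdict: none - this 2F1 at x = -\frac{4}{9} matches no listed pattern, and upper {1, 1} holds no stopper.

The tell: t_0 = -2 here, and the parameter 3 appears in both the upper and lower lists and cancels.
Consecutive-term ratio: r(k) = -\frac{4}{9} * (k+1) (k+1) / [(k+\frac{13}{4}) (k+1)] - rational in k, leading ratio -\frac{4}{9}; with t_0 = -2, classification follows.
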